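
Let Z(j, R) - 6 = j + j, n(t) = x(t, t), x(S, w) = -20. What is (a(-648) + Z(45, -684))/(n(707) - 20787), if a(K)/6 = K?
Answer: 3792/20807 ≈ 0.18225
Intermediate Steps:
a(K) = 6*K
n(t) = -20
Z(j, R) = 6 + 2*j (Z(j, R) = 6 + (j + j) = 6 + 2*j)
(a(-648) + Z(45, -684))/(n(707) - 20787) = (6*(-648) + (6 + 2*45))/(-20 - 20787) = (-3888 + (6 + 90))/(-20807) = (-3888 + 96)*(-1/20807) = -3792*(-1/20807) = 3792/20807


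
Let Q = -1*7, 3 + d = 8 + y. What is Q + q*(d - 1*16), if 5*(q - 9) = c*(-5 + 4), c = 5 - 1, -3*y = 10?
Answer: -1868/15 ≈ -124.53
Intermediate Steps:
y = -10/3 (y = -1/3*10 = -10/3 ≈ -3.3333)
d = 5/3 (d = -3 + (8 - 10/3) = -3 + 14/3 = 5/3 ≈ 1.6667)
c = 4
Q = -7
q = 41/5 (q = 9 + (4*(-5 + 4))/5 = 9 + (4*(-1))/5 = 9 + (1/5)*(-4) = 9 - 4/5 = 41/5 ≈ 8.2000)
Q + q*(d - 1*16) = -7 + 41*(5/3 - 1*16)/5 = -7 + 41*(5/3 - 16)/5 = -7 + (41/5)*(-43/3) = -7 - 1763/15 = -1868/15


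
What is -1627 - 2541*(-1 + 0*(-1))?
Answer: 914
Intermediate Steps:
-1627 - 2541*(-1 + 0*(-1)) = -1627 - 2541*(-1 + 0) = -1627 - 2541*(-1) = -1627 + 2541 = 914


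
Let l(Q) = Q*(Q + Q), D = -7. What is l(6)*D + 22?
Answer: -482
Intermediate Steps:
l(Q) = 2*Q² (l(Q) = Q*(2*Q) = 2*Q²)
l(6)*D + 22 = (2*6²)*(-7) + 22 = (2*36)*(-7) + 22 = 72*(-7) + 22 = -504 + 22 = -482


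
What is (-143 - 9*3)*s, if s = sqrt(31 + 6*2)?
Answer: -170*sqrt(43) ≈ -1114.8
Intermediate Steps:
s = sqrt(43) (s = sqrt(31 + 12) = sqrt(43) ≈ 6.5574)
(-143 - 9*3)*s = (-143 - 9*3)*sqrt(43) = (-143 - 27)*sqrt(43) = -170*sqrt(43)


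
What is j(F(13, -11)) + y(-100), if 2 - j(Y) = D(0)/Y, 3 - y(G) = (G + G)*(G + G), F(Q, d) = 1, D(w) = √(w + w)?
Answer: -39995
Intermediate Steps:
D(w) = √2*√w (D(w) = √(2*w) = √2*√w)
y(G) = 3 - 4*G² (y(G) = 3 - (G + G)*(G + G) = 3 - 2*G*2*G = 3 - 4*G²)
j(Y) = 2 (j(Y) = 2 - √2*√0/Y = 2 - √2*0/Y = 2 - 0/Y = 2 - 1*0 = 2 + 0 = 2)
j(F(13, -11)) + y(-100) = 2 + (3 - 4*(-100)²) = 2 + (3 - 4*10000) = 2 + (3 - 40000) = 2 - 39997 = -39995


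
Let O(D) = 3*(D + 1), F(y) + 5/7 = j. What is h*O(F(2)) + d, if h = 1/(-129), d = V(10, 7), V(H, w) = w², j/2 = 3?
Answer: 14705/301 ≈ 48.854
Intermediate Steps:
j = 6 (j = 2*3 = 6)
d = 49 (d = 7² = 49)
F(y) = 37/7 (F(y) = -5/7 + 6 = 37/7)
O(D) = 3 + 3*D (O(D) = 3*(1 + D) = 3 + 3*D)
h = -1/129 ≈ -0.0077519
h*O(F(2)) + d = -(3 + 3*(37/7))/129 + 49 = -(3 + 111/7)/129 + 49 = -1/129*132/7 + 49 = -44/301 + 49 = 14705/301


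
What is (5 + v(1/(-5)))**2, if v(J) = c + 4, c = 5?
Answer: 196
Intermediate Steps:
v(J) = 9 (v(J) = 5 + 4 = 9)
(5 + v(1/(-5)))**2 = (5 + 9)**2 = 14**2 = 196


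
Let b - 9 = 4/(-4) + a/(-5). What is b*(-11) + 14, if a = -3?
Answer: -403/5 ≈ -80.600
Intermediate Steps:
b = 43/5 (b = 9 + (4/(-4) - 3/(-5)) = 9 + (4*(-¼) - 3*(-⅕)) = 9 + (-1 + ⅗) = 9 - ⅖ = 43/5 ≈ 8.6000)
b*(-11) + 14 = (43/5)*(-11) + 14 = -473/5 + 14 = -403/5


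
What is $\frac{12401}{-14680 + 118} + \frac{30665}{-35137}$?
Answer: $- \frac{882277667}{511664994} \approx -1.7243$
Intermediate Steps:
$\frac{12401}{-14680 + 118} + \frac{30665}{-35137} = \frac{12401}{-14562} + 30665 \left(- \frac{1}{35137}\right) = 12401 \left(- \frac{1}{14562}\right) - \frac{30665}{35137} = - \frac{12401}{14562} - \frac{30665}{35137} = - \frac{882277667}{511664994}$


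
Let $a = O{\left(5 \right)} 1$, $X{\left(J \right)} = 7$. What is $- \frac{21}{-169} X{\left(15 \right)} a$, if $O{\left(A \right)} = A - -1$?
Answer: $\frac{882}{169} \approx 5.2189$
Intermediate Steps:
$O{\left(A \right)} = 1 + A$ ($O{\left(A \right)} = A + 1 = 1 + A$)
$a = 6$ ($a = \left(1 + 5\right) 1 = 6 \cdot 1 = 6$)
$- \frac{21}{-169} X{\left(15 \right)} a = - \frac{21}{-169} \cdot 7 \cdot 6 = \left(-21\right) \left(- \frac{1}{169}\right) 7 \cdot 6 = \frac{21}{169} \cdot 7 \cdot 6 = \frac{147}{169} \cdot 6 = \frac{882}{169}$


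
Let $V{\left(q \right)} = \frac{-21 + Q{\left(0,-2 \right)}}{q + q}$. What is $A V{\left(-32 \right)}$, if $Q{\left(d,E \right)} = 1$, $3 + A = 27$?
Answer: $\frac{15}{2} \approx 7.5$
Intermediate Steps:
$A = 24$ ($A = -3 + 27 = 24$)
$V{\left(q \right)} = - \frac{10}{q}$ ($V{\left(q \right)} = \frac{-21 + 1}{q + q} = - \frac{20}{2 q} = - 20 \frac{1}{2 q} = - \frac{10}{q}$)
$A V{\left(-32 \right)} = 24 \left(- \frac{10}{-32}\right) = 24 \left(\left(-10\right) \left(- \frac{1}{32}\right)\right) = 24 \cdot \frac{5}{16} = \frac{15}{2}$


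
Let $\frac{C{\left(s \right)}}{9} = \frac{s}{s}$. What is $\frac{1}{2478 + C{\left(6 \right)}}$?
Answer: $\frac{1}{2487} \approx 0.00040209$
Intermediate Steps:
$C{\left(s \right)} = 9$ ($C{\left(s \right)} = 9 \frac{s}{s} = 9 \cdot 1 = 9$)
$\frac{1}{2478 + C{\left(6 \right)}} = \frac{1}{2478 + 9} = \frac{1}{2487}$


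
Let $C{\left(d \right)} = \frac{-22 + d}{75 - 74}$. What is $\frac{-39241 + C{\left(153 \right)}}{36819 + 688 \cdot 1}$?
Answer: $- \frac{39110}{37507} \approx -1.0427$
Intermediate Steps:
$C{\left(d \right)} = -22 + d$ ($C{\left(d \right)} = \frac{-22 + d}{1} = \left(-22 + d\right) 1 = -22 + d$)
$\frac{-39241 + C{\left(153 \right)}}{36819 + 688 \cdot 1} = \frac{-39241 + \left(-22 + 153\right)}{36819 + 688 \cdot 1} = \frac{-39241 + 131}{36819 + 688} = - \frac{39110}{37507}$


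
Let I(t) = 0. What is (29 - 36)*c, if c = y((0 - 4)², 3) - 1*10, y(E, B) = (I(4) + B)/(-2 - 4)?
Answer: 147/2 ≈ 73.500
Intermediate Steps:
y(E, B) = -B/6 (y(E, B) = (0 + B)/(-2 - 4) = B/(-6) = B*(-⅙) = -B/6)
c = -21/2 (c = -⅙*3 - 1*10 = -½ - 10 = -21/2 ≈ -10.500)
(29 - 36)*c = (29 - 36)*(-21/2) = -7*(-21/2) = 147/2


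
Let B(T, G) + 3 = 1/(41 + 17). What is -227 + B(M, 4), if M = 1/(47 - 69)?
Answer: -13339/58 ≈ -229.98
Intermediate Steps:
M = -1/22 (M = 1/(-22) = -1/22 ≈ -0.045455)
B(T, G) = -173/58 (B(T, G) = -3 + 1/(41 + 17) = -3 + 1/58 = -173/58)
-227 + B(M, 4) = -227 - 173/58 = -13339/58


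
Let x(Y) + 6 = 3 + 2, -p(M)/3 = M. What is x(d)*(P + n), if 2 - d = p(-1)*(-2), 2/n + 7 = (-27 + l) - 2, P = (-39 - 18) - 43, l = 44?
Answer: 399/4 ≈ 99.750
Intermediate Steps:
P = -100 (P = -57 - 43 = -100)
p(M) = -3*M
n = ¼ (n = 2/(-7 + ((-27 + 44) - 2)) = 2/(-7 + (17 - 2)) = 2/(-7 + 15) = 2/8 = 2*(⅛) = ¼ ≈ 0.25000)
d = 8 (d = 2 - (-3*(-1))*(-2) = 2 - 3*(-2) = 2 - 1*(-6) = 2 + 6 = 8)
x(Y) = -1 (x(Y) = -6 + (3 + 2) = -6 + 5 = -1)
x(d)*(P + n) = -(-100 + ¼) = -1*(-399/4) = 399/4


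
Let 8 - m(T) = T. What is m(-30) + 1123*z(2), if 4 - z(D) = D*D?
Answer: 38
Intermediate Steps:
m(T) = 8 - T
z(D) = 4 - D² (z(D) = 4 - D*D = 4 - D²)
m(-30) + 1123*z(2) = (8 - 1*(-30)) + 1123*(4 - 1*2²) = (8 + 30) + 1123*(4 - 1*4) = 38 + 1123*(4 - 4) = 38 + 1123*0 = 38 + 0 = 38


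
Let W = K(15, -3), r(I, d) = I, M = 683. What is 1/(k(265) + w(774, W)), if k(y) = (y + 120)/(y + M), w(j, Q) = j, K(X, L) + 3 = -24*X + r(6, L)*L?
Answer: 948/734137 ≈ 0.0012913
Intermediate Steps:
K(X, L) = -3 - 24*X + 6*L (K(X, L) = -3 + (-24*X + 6*L) = -3 - 24*X + 6*L)
W = -381 (W = -3 - 24*15 + 6*(-3) = -3 - 360 - 18 = -381)
k(y) = (120 + y)/(683 + y) (k(y) = (y + 120)/(y + 683) = (120 + y)/(683 + y))
1/(k(265) + w(774, W)) = 1/((120 + 265)/(683 + 265) + 774) = 1/(385/948 + 774) = 1/(734137/948) = 948/734137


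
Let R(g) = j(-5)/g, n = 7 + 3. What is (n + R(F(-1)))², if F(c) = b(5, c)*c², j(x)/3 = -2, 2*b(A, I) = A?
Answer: 1444/25 ≈ 57.760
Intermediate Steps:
b(A, I) = A/2
n = 10
j(x) = -6 (j(x) = 3*(-2) = -6)
F(c) = 5*c²/2 (F(c) = ((½)*5)*c² = 5*c²/2)
R(g) = -6/g
(n + R(F(-1)))² = (10 - 6/((5/2)*(-1)²))² = (10 - 6/((5/2)*1))² = (10 - 6/5/2)² = (10 - 6*⅖)² = (10 - 12/5)² = (38/5)² = 1444/25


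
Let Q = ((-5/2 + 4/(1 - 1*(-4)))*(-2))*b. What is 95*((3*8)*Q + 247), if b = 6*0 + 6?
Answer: 69977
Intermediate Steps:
b = 6 (b = 0 + 6 = 6)
Q = 102/5 (Q = ((-5/2 + 4/(1 - 1*(-4)))*(-2))*6 = ((-5*½ + 4/(1 + 4))*(-2))*6 = ((-5/2 + 4/5)*(-2))*6 = ((-5/2 + 4*(⅕))*(-2))*6 = ((-5/2 + ⅘)*(-2))*6 = -17/10*(-2)*6 = (17/5)*6 = 102/5 ≈ 20.400)
95*((3*8)*Q + 247) = 95*((3*8)*(102/5) + 247) = 95*(24*(102/5) + 247) = 95*(2448/5 + 247) = 95*(3683/5) = 69977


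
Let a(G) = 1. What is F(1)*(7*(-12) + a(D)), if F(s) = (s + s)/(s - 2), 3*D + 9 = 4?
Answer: 166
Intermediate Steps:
D = -5/3 (D = -3 + (1/3)*4 = -3 + 4/3 = -5/3 ≈ -1.6667)
F(s) = 2*s/(-2 + s) (F(s) = (2*s)/(-2 + s) = 2*s/(-2 + s))
F(1)*(7*(-12) + a(D)) = (2*1/(-2 + 1))*(7*(-12) + 1) = (2*1/(-1))*(-84 + 1) = (2*1*(-1))*(-83) = -2*(-83) = 166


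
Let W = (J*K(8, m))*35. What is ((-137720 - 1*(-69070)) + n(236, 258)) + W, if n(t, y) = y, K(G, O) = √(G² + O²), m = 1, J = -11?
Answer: -68392 - 385*√65 ≈ -71496.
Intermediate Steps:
W = -385*√65 (W = -11*√(8² + 1²)*35 = -11*√(64 + 1)*35 = -11*√65*35 = -385*√65 ≈ -3104.0)
((-137720 - 1*(-69070)) + n(236, 258)) + W = ((-137720 - 1*(-69070)) + 258) - 385*√65 = ((-137720 + 69070) + 258) - 385*√65 = (-68650 + 258) - 385*√65 = -68392 - 385*√65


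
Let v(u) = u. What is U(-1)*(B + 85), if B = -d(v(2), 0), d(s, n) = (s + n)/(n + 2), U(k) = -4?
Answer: -336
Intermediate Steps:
d(s, n) = (n + s)/(2 + n)
B = -1 (B = -(0 + 2)/(2 + 0) = -2/2 = -1*1 = -1)
U(-1)*(B + 85) = -4*(-1 + 85) = -4*84 = -336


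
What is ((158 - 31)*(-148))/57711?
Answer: -18796/57711 ≈ -0.32569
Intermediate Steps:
((158 - 31)*(-148))/57711 = (127*(-148))*(1/57711) = -18796*1/57711 = -18796/57711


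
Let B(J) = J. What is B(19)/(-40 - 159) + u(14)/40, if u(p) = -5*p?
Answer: -1469/796 ≈ -1.8455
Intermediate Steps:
B(19)/(-40 - 159) + u(14)/40 = 19/(-40 - 159) - 5*14/40 = 19/(-199) - 70*1/40 = 19*(-1/199) - 7/4 = -19/199 - 7/4 = -1469/796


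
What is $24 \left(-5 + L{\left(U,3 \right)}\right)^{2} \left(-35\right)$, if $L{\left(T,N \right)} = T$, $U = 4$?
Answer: $-840$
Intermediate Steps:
$24 \left(-5 + L{\left(U,3 \right)}\right)^{2} \left(-35\right) = 24 \left(-5 + 4\right)^{2} \left(-35\right) = 24 \left(-1\right)^{2} \left(-35\right) = 24 \cdot 1 \left(-35\right) = 24 \left(-35\right) = -840$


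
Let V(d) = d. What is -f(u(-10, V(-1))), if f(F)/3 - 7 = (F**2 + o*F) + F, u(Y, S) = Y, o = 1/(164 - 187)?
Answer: -6723/23 ≈ -292.30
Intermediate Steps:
o = -1/23 (o = 1/(-23) = -1/23 ≈ -0.043478)
f(F) = 21 + 3*F**2 + 66*F/23 (f(F) = 21 + 3*((F**2 - F/23) + F) = 21 + 3*(F**2 + 22*F/23) = 21 + (3*F**2 + 66*F/23) = 21 + 3*F**2 + 66*F/23)
-f(u(-10, V(-1))) = -(21 + 3*(-10)**2 + (66/23)*(-10)) = -(21 + 3*100 - 660/23) = -(21 + 300 - 660/23) = -1*6723/23 = -6723/23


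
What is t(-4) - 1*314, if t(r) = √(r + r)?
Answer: -314 + 2*I*√2 ≈ -314.0 + 2.8284*I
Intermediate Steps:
t(r) = √2*√r (t(r) = √(2*r) = √2*√r)
t(-4) - 1*314 = √2*√(-4) - 1*314 = √2*(2*I) - 314 = 2*I*√2 - 314 = -314 + 2*I*√2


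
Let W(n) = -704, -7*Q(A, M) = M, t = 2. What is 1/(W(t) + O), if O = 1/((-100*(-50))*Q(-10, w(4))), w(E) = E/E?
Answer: -5000/3520007 ≈ -0.0014205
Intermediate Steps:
w(E) = 1
Q(A, M) = -M/7
O = -7/5000 (O = 1/((-100*(-50))*(-⅐*1)) = 1/(5000*(-⅐)) = 1/(-5000/7) = -7/5000 ≈ -0.0014000)
1/(W(t) + O) = 1/(-704 - 7/5000) = 1/(-3520007/5000) = -5000/3520007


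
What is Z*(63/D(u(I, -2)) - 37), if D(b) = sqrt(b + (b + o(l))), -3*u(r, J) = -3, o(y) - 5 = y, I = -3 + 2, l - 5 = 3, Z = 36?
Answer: -1332 + 756*sqrt(15)/5 ≈ -746.41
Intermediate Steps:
l = 8 (l = 5 + 3 = 8)
I = -1
o(y) = 5 + y
u(r, J) = 1 (u(r, J) = -1/3*(-3) = 1)
D(b) = sqrt(13 + 2*b) (D(b) = sqrt(b + (b + (5 + 8))) = sqrt(b + (b + 13)) = sqrt(b + (13 + b)) = sqrt(13 + 2*b))
Z*(63/D(u(I, -2)) - 37) = 36*(63/(sqrt(13 + 2*1)) - 37) = 36*(63/(sqrt(13 + 2)) - 37) = 36*(63/(sqrt(15)) - 37) = 36*(63*(sqrt(15)/15) - 37) = 36*(21*sqrt(15)/5 - 37) = 36*(-37 + 21*sqrt(15)/5) = -1332 + 756*sqrt(15)/5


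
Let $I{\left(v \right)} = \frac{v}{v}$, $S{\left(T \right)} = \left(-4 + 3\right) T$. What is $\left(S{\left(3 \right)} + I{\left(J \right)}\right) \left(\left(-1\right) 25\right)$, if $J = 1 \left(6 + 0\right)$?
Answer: $50$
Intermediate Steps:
$J = 6$ ($J = 1 \cdot 6 = 6$)
$S{\left(T \right)} = - T$
$I{\left(v \right)} = 1$
$\left(S{\left(3 \right)} + I{\left(J \right)}\right) \left(\left(-1\right) 25\right) = \left(\left(-1\right) 3 + 1\right) \left(\left(-1\right) 25\right) = \left(-3 + 1\right) \left(-25\right) = \left(-2\right) \left(-25\right) = 50$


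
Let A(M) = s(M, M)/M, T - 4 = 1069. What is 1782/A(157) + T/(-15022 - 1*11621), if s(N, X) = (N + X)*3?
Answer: 7911898/26643 ≈ 296.96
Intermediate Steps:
s(N, X) = 3*N + 3*X
T = 1073 (T = 4 + 1069 = 1073)
A(M) = 6 (A(M) = (3*M + 3*M)/M = (6*M)/M = 6)
1782/A(157) + T/(-15022 - 1*11621) = 1782/6 + 1073/(-15022 - 1*11621) = 1782*(⅙) + 1073/(-15022 - 11621) = 297 + 1073/(-26643) = 297 + 1073*(-1/26643) = 297 - 1073/26643 = 7911898/26643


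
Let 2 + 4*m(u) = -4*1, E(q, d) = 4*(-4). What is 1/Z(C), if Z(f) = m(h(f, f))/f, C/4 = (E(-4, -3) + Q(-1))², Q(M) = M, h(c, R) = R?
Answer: -2312/3 ≈ -770.67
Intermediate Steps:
E(q, d) = -16
m(u) = -3/2 (m(u) = -½ + (-4*1)/4 = -½ + (¼)*(-4) = -½ - 1 = -3/2)
C = 1156 (C = 4*(-16 - 1)² = 4*(-17)² = 4*289 = 1156)
Z(f) = -3/(2*f)
1/Z(C) = 1/(-3/2/1156) = 1/(-3/2*1/1156) = 1/(-3/2312) = -2312/3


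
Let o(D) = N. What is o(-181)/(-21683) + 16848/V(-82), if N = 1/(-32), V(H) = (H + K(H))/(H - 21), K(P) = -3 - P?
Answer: 401359615489/693856 ≈ 5.7845e+5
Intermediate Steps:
V(H) = -3/(-21 + H) (V(H) = (H + (-3 - H))/(H - 21) = -3/(-21 + H))
N = -1/32 ≈ -0.031250
o(D) = -1/32
o(-181)/(-21683) + 16848/V(-82) = -1/32/(-21683) + 16848/((-3/(-21 - 82))) = -1/32*(-1/21683) + 16848/((-3/(-103))) = 1/693856 + 16848/((-3*(-1/103))) = 1/693856 + 16848/(3/103) = 1/693856 + 16848*(103/3) = 1/693856 + 578448 = 401359615489/693856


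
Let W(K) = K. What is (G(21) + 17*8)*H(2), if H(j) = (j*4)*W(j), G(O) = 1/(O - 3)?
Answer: 19592/9 ≈ 2176.9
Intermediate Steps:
G(O) = 1/(-3 + O)
H(j) = 4*j² (H(j) = (j*4)*j = (4*j)*j = 4*j²)
(G(21) + 17*8)*H(2) = (1/(-3 + 21) + 17*8)*(4*2²) = (1/18 + 136)*(4*4) = (1/18 + 136)*16 = (2449/18)*16 = 19592/9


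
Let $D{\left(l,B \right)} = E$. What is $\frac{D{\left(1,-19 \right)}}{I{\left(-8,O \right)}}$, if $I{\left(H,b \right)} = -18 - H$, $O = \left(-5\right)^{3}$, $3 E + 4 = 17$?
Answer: $- \frac{13}{30} \approx -0.43333$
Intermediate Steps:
$E = \frac{13}{3}$ ($E = - \frac{4}{3} + \frac{1}{3} \cdot 17 = - \frac{4}{3} + \frac{17}{3} = \frac{13}{3} \approx 4.3333$)
$D{\left(l,B \right)} = \frac{13}{3}$
$O = -125$
$\frac{D{\left(1,-19 \right)}}{I{\left(-8,O \right)}} = \frac{13}{3 \left(-18 - -8\right)} = \frac{13}{3 \left(-18 + 8\right)} = \frac{13}{3 \left(-10\right)} = \frac{13}{3} \left(- \frac{1}{10}\right) = - \frac{13}{30}$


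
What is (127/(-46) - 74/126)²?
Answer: 94148209/8398404 ≈ 11.210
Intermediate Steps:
(127/(-46) - 74/126)² = (127*(-1/46) - 74*1/126)² = (-127/46 - 37/63)² = (-9703/2898)² = 94148209/8398404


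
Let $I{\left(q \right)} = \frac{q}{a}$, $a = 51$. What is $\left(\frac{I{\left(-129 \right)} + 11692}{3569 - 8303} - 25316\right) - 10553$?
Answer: $- \frac{2886864103}{80478} \approx -35872.0$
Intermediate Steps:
$I{\left(q \right)} = \frac{q}{51}$
$\left(\frac{I{\left(-129 \right)} + 11692}{3569 - 8303} - 25316\right) - 10553 = \left(\frac{\frac{1}{51} \left(-129\right) + 11692}{3569 - 8303} - 25316\right) - 10553 = \left(\frac{- \frac{43}{17} + 11692}{-4734} - 25316\right) - 10553 = \left(\frac{198721}{17} \left(- \frac{1}{4734}\right) - 25316\right) - 10553 = \left(- \frac{198721}{80478} - 25316\right) - 10553 = - \frac{2037579769}{80478} - 10553 = - \frac{2886864103}{80478}$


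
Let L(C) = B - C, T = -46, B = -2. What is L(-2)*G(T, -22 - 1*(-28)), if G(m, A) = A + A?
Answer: 0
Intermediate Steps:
G(m, A) = 2*A
L(C) = -2 - C
L(-2)*G(T, -22 - 1*(-28)) = (-2 - 1*(-2))*(2*(-22 - 1*(-28))) = (-2 + 2)*(2*(-22 + 28)) = 0*(2*6) = 0*12 = 0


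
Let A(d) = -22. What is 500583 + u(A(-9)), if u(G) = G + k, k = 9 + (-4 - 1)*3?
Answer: 500555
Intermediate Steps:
k = -6 (k = 9 - 5*3 = 9 - 15 = -6)
u(G) = -6 + G (u(G) = G - 6 = -6 + G)
500583 + u(A(-9)) = 500583 + (-6 - 22) = 500583 - 28 = 500555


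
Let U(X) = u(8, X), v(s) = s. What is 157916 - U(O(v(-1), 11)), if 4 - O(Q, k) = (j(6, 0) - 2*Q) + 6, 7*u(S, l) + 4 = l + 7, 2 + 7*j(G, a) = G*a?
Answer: 7737889/49 ≈ 1.5792e+5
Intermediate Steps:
j(G, a) = -2/7 + G*a/7 (j(G, a) = -2/7 + (G*a)/7 = -2/7 + G*a/7)
u(S, l) = 3/7 + l/7 (u(S, l) = -4/7 + (l + 7)/7 = -4/7 + (7 + l)/7 = -4/7 + (1 + l/7) = 3/7 + l/7)
O(Q, k) = -12/7 + 2*Q (O(Q, k) = 4 - (((-2/7 + (⅐)*6*0) - 2*Q) + 6) = 4 - (((-2/7 + 0) - 2*Q) + 6) = 4 - ((-2/7 - 2*Q) + 6) = 4 - (40/7 - 2*Q) = 4 + (-40/7 + 2*Q) = -12/7 + 2*Q)
U(X) = 3/7 + X/7
157916 - U(O(v(-1), 11)) = 157916 - (3/7 + (-12/7 + 2*(-1))/7) = 157916 - (3/7 + (-12/7 - 2)/7) = 157916 - (3/7 + (⅐)*(-26/7)) = 157916 - (3/7 - 26/49) = 157916 - 1*(-5/49) = 157916 + 5/49 = 7737889/49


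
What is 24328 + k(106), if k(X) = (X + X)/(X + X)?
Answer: 24329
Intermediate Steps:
k(X) = 1 (k(X) = (2*X)/((2*X)) = (2*X)*(1/(2*X)) = 1)
24328 + k(106) = 24328 + 1 = 24329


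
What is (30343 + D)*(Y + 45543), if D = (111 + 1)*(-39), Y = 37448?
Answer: 2155691225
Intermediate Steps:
D = -4368 (D = 112*(-39) = -4368)
(30343 + D)*(Y + 45543) = (30343 - 4368)*(37448 + 45543) = 25975*82991 = 2155691225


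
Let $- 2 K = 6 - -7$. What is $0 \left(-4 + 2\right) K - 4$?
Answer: $-4$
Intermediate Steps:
$K = - \frac{13}{2}$ ($K = - \frac{6 - -7}{2} = - \frac{6 + 7}{2} = \left(- \frac{1}{2}\right) 13 = - \frac{13}{2} \approx -6.5$)
$0 \left(-4 + 2\right) K - 4 = 0 \left(-4 + 2\right) \left(- \frac{13}{2}\right) - 4 = 0 \left(-2\right) \left(- \frac{13}{2}\right) - 4 = 0 \left(- \frac{13}{2}\right) - 4 = 0 - 4 = -4$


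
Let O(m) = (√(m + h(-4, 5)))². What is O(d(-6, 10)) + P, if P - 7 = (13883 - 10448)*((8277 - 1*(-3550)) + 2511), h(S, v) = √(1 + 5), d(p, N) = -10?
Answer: 49251027 + √6 ≈ 4.9251e+7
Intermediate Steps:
h(S, v) = √6
O(m) = m + √6 (O(m) = (√(m + √6))² = m + √6)
P = 49251037 (P = 7 + (13883 - 10448)*((8277 - 1*(-3550)) + 2511) = 7 + 3435*((8277 + 3550) + 2511) = 7 + 3435*(11827 + 2511) = 7 + 3435*14338 = 7 + 49251030 = 49251037)
O(d(-6, 10)) + P = (-10 + √6) + 49251037 = 49251027 + √6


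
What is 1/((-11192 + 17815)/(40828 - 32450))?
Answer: 8378/6623 ≈ 1.2650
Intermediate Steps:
1/((-11192 + 17815)/(40828 - 32450)) = 1/(6623/8378) = 8378/6623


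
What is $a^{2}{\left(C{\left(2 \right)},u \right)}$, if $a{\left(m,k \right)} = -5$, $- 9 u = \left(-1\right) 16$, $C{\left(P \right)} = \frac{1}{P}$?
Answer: $25$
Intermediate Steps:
$u = \frac{16}{9}$ ($u = - \frac{\left(-1\right) 16}{9} = \left(- \frac{1}{9}\right) \left(-16\right) = \frac{16}{9} \approx 1.7778$)
$a^{2}{\left(C{\left(2 \right)},u \right)} = \left(-5\right)^{2} = 25$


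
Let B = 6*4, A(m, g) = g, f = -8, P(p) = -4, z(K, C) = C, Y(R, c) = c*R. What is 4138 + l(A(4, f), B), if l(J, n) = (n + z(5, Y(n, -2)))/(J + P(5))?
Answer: 4140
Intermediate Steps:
Y(R, c) = R*c
B = 24
l(J, n) = -n/(-4 + J) (l(J, n) = (n + n*(-2))/(J - 4) = (n - 2*n)/(-4 + J) = (-n)/(-4 + J) = -n/(-4 + J))
4138 + l(A(4, f), B) = 4138 - 1*24/(-4 - 8) = 4138 - 1*24/(-12) = 4138 - 1*24*(-1/12) = 4138 + 2 = 4140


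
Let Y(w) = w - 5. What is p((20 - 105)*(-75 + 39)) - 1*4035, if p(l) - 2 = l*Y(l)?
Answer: 9344267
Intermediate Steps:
Y(w) = -5 + w
p(l) = 2 + l*(-5 + l)
p((20 - 105)*(-75 + 39)) - 1*4035 = (2 + ((20 - 105)*(-75 + 39))*(-5 + (20 - 105)*(-75 + 39))) - 1*4035 = (2 + (-85*(-36))*(-5 - 85*(-36))) - 4035 = (2 + 3060*(-5 + 3060)) - 4035 = (2 + 3060*3055) - 4035 = (2 + 9348300) - 4035 = 9348302 - 4035 = 9344267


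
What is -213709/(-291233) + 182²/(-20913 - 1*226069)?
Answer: 21567737173/35964654403 ≈ 0.59969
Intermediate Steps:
-213709/(-291233) + 182²/(-20913 - 1*226069) = -213709*(-1/291233) + 33124/(-20913 - 226069) = 213709/291233 + 33124/(-246982) = 213709/291233 + 33124*(-1/246982) = 213709/291233 - 16562/123491 = 21567737173/35964654403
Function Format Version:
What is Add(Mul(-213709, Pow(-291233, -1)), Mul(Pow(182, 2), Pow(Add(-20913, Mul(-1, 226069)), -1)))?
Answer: Rational(21567737173, 35964654403) ≈ 0.59969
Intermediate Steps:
Add(Mul(-213709, Pow(-291233, -1)), Mul(Pow(182, 2), Pow(Add(-20913, Mul(-1, 226069)), -1))) = Add(Mul(-213709, Rational(-1, 291233)), Mul(33124, Pow(Add(-20913, -226069), -1))) = Add(Rational(213709, 291233), Mul(33124, Pow(-246982, -1))) = Add(Rational(213709, 291233), Mul(33124, Rational(-1, 246982))) = Add(Rational(213709, 291233), Rational(-16562, 123491)) = Rational(21567737173, 35964654403)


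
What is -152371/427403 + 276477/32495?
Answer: 113215803586/13888460485 ≈ 8.1518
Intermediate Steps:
-152371/427403 + 276477/32495 = 113215803586/13888460485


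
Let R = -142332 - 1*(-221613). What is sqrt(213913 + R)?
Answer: sqrt(293194) ≈ 541.47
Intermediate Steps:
R = 79281 (R = -142332 + 221613 = 79281)
sqrt(213913 + R) = sqrt(213913 + 79281) = sqrt(293194)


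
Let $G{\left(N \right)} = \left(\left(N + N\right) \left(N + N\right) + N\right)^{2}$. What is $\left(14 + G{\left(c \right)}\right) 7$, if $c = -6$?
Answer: $133406$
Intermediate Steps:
$G{\left(N \right)} = \left(N + 4 N^{2}\right)^{2}$ ($G{\left(N \right)} = \left(2 N 2 N + N\right)^{2} = \left(4 N^{2} + N\right)^{2} = \left(N + 4 N^{2}\right)^{2}$)
$\left(14 + G{\left(c \right)}\right) 7 = \left(14 + \left(-6\right)^{2} \left(1 + 4 \left(-6\right)\right)^{2}\right) 7 = \left(14 + 36 \left(1 - 24\right)^{2}\right) 7 = \left(14 + 36 \left(-23\right)^{2}\right) 7 = \left(14 + 36 \cdot 529\right) 7 = \left(14 + 19044\right) 7 = 19058 \cdot 7 = 133406$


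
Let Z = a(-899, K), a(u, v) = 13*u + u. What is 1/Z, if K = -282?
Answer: -1/12586 ≈ -7.9453e-5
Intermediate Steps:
a(u, v) = 14*u
Z = -12586 (Z = 14*(-899) = -12586)
1/Z = 1/(-12586) = -1/12586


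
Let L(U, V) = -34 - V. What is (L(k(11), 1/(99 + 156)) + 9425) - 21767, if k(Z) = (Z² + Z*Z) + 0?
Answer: -3155881/255 ≈ -12376.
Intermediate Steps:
k(Z) = 2*Z² (k(Z) = (Z² + Z²) + 0 = 2*Z² + 0 = 2*Z²)
(L(k(11), 1/(99 + 156)) + 9425) - 21767 = ((-34 - 1/(99 + 156)) + 9425) - 21767 = ((-34 - 1/255) + 9425) - 21767 = (-8671/255 + 9425) - 21767 = 2394704/255 - 21767 = -3155881/255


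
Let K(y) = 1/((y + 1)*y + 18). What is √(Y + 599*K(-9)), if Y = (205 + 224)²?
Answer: √165642890/30 ≈ 429.01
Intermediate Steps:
Y = 184041 (Y = 429² = 184041)
K(y) = 1/(18 + y*(1 + y)) (K(y) = 1/((1 + y)*y + 18) = 1/(y*(1 + y) + 18) = 1/(18 + y*(1 + y)))
√(Y + 599*K(-9)) = √(184041 + 599/(18 - 9 + (-9)²)) = √(184041 + 599/(18 - 9 + 81)) = √(184041 + 599/90) = √(16564289/90) = √165642890/30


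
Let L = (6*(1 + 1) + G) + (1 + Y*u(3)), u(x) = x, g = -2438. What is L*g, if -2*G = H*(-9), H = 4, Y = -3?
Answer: -53636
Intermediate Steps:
G = 18 (G = -2*(-9) = -½*(-36) = 18)
L = 22 (L = (6*(1 + 1) + 18) + (1 - 3*3) = (6*2 + 18) + (1 - 9) = (12 + 18) - 8 = 30 - 8 = 22)
L*g = 22*(-2438) = -53636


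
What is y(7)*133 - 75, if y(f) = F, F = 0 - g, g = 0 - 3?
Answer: 324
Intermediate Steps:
g = -3
F = 3 (F = 0 - 1*(-3) = 0 + 3 = 3)
y(f) = 3
y(7)*133 - 75 = 3*133 - 75 = 399 - 75 = 324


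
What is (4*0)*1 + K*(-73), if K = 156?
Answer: -11388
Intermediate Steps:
(4*0)*1 + K*(-73) = (4*0)*1 + 156*(-73) = 0*1 - 11388 = 0 - 11388 = -11388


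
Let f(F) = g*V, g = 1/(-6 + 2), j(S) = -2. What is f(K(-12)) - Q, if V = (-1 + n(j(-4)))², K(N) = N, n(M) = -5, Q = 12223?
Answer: -12232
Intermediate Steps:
g = -¼ (g = 1/(-4) = -¼ ≈ -0.25000)
V = 36 (V = (-1 - 5)² = (-6)² = 36)
f(F) = -9 (f(F) = -¼*36 = -9)
f(K(-12)) - Q = -9 - 1*12223 = -9 - 12223 = -12232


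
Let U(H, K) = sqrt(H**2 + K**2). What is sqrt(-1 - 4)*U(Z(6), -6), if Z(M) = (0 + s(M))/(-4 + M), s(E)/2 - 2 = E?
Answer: 10*I*sqrt(5) ≈ 22.361*I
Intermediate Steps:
s(E) = 4 + 2*E
Z(M) = (4 + 2*M)/(-4 + M) (Z(M) = (0 + (4 + 2*M))/(-4 + M) = (4 + 2*M)/(-4 + M))
sqrt(-1 - 4)*U(Z(6), -6) = sqrt(-1 - 4)*sqrt((2*(2 + 6)/(-4 + 6))**2 + (-6)**2) = sqrt(-5)*sqrt((2*8/2)**2 + 36) = (I*sqrt(5))*sqrt((2*(1/2)*8)**2 + 36) = (I*sqrt(5))*sqrt(8**2 + 36) = (I*sqrt(5))*sqrt(64 + 36) = (I*sqrt(5))*sqrt(100) = (I*sqrt(5))*10 = 10*I*sqrt(5)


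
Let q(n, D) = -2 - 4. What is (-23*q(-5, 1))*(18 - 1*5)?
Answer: 1794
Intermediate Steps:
q(n, D) = -6
(-23*q(-5, 1))*(18 - 1*5) = (-23*(-6))*(18 - 1*5) = 138*(18 - 5) = 138*13 = 1794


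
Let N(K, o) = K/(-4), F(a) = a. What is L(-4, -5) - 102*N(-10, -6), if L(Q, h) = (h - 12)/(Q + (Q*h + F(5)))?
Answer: -5372/21 ≈ -255.81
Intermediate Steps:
L(Q, h) = (-12 + h)/(5 + Q + Q*h) (L(Q, h) = (h - 12)/(Q + (Q*h + 5)) = (-12 + h)/(Q + (5 + Q*h)) = (-12 + h)/(5 + Q + Q*h))
N(K, o) = -K/4 (N(K, o) = K*(-¼) = -K/4)
L(-4, -5) - 102*N(-10, -6) = (-12 - 5)/(5 - 4 - 4*(-5)) - (-51)*(-10)/2 = -17/(5 - 4 + 20) - 102*5/2 = -17/21 - 255 = -5372/21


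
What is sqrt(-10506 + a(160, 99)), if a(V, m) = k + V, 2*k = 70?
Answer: I*sqrt(10311) ≈ 101.54*I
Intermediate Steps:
k = 35 (k = (1/2)*70 = 35)
a(V, m) = 35 + V
sqrt(-10506 + a(160, 99)) = sqrt(-10506 + (35 + 160)) = sqrt(-10506 + 195) = sqrt(-10311) = I*sqrt(10311)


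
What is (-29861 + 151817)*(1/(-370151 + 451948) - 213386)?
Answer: -2128660835477796/81797 ≈ -2.6024e+10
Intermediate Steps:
(-29861 + 151817)*(1/(-370151 + 451948) - 213386) = 121956*(1/81797 - 213386) = 121956*(-17454334641/81797) = -2128660835477796/81797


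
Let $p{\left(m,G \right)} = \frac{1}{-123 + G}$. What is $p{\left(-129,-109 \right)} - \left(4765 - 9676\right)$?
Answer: $\frac{1139351}{232} \approx 4911.0$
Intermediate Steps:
$p{\left(-129,-109 \right)} - \left(4765 - 9676\right) = \frac{1}{-123 - 109} - \left(4765 - 9676\right) = \frac{1}{-232} - \left(4765 - 9676\right) = - \frac{1}{232} - -4911 = - \frac{1}{232} + 4911 = \frac{1139351}{232}$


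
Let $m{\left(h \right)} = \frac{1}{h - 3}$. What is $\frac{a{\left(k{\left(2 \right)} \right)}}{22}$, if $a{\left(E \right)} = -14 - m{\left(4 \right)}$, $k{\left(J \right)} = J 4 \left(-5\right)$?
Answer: $- \frac{15}{22} \approx -0.68182$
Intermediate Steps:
$m{\left(h \right)} = \frac{1}{-3 + h}$
$k{\left(J \right)} = - 20 J$ ($k{\left(J \right)} = 4 J \left(-5\right) = - 20 J$)
$a{\left(E \right)} = -15$ ($a{\left(E \right)} = -14 - \frac{1}{-3 + 4} = -14 - 1^{-1} = -14 - 1 = -15$)
$\frac{a{\left(k{\left(2 \right)} \right)}}{22} = \frac{1}{22} \left(-15\right) = - \frac{15}{22}$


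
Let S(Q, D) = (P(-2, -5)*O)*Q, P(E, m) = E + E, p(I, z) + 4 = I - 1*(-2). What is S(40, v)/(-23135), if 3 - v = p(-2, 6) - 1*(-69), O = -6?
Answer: -192/4627 ≈ -0.041496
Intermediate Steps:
p(I, z) = -2 + I (p(I, z) = -4 + (I - 1*(-2)) = -4 + (I + 2) = -4 + (2 + I) = -2 + I)
P(E, m) = 2*E
v = -62 (v = 3 - ((-2 - 2) - 1*(-69)) = 3 - (-4 + 69) = 3 - 1*65 = 3 - 65 = -62)
S(Q, D) = 24*Q (S(Q, D) = ((2*(-2))*(-6))*Q = (-4*(-6))*Q = 24*Q)
S(40, v)/(-23135) = (24*40)/(-23135) = 960*(-1/23135) = -192/4627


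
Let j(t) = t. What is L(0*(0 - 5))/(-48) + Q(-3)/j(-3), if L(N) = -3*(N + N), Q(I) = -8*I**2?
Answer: 24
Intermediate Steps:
L(N) = -6*N
L(0*(0 - 5))/(-48) + Q(-3)/j(-3) = -0*(0 - 5)/(-48) - 8*(-3)**2/(-3) = -0*(-5)*(-1/48) - 8*9*(-1/3) = -6*0*(-1/48) - 72*(-1/3) = 0*(-1/48) + 24 = 0 + 24 = 24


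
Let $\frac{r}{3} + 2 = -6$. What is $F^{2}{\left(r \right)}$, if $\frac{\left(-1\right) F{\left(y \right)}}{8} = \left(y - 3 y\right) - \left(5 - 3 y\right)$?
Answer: $53824$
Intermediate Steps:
$r = -24$ ($r = -6 + 3 \left(-6\right) = -6 - 18 = -24$)
$F{\left(y \right)} = 40 - 8 y$ ($F{\left(y \right)} = - 8 \left(\left(y - 3 y\right) - \left(5 - 3 y\right)\right) = - 8 \left(- 2 y + \left(-5 + 3 y\right)\right) = - 8 \left(-5 + y\right) = 40 - 8 y$)
$F^{2}{\left(r \right)} = \left(40 - -192\right)^{2} = \left(40 + 192\right)^{2} = 232^{2} = 53824$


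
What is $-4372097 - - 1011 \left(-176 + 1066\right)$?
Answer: $-3472307$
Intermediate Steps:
$-4372097 - - 1011 \left(-176 + 1066\right) = -4372097 - \left(-1011\right) 890 = -4372097 - -899790 = -4372097 + 899790 = -3472307$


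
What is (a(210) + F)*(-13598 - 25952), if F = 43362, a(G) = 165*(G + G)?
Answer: -4455782100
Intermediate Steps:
a(G) = 330*G (a(G) = 165*(2*G) = 330*G)
(a(210) + F)*(-13598 - 25952) = (330*210 + 43362)*(-13598 - 25952) = (69300 + 43362)*(-39550) = 112662*(-39550) = -4455782100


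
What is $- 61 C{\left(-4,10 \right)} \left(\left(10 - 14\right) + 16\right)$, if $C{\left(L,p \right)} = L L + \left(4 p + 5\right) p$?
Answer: $-341112$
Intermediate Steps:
$C{\left(L,p \right)} = L^{2} + p \left(5 + 4 p\right)$ ($C{\left(L,p \right)} = L^{2} + \left(5 + 4 p\right) p = L^{2} + p \left(5 + 4 p\right)$)
$- 61 C{\left(-4,10 \right)} \left(\left(10 - 14\right) + 16\right) = - 61 \left(\left(-4\right)^{2} + 4 \cdot 10^{2} + 5 \cdot 10\right) \left(\left(10 - 14\right) + 16\right) = - 61 \left(16 + 4 \cdot 100 + 50\right) \left(-4 + 16\right) = - 61 \left(16 + 400 + 50\right) 12 = \left(-61\right) 466 \cdot 12 = \left(-28426\right) 12 = -341112$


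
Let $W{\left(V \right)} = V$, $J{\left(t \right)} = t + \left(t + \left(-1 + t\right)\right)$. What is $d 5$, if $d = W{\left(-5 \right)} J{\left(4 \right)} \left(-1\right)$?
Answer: $275$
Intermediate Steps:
$J{\left(t \right)} = -1 + 3 t$ ($J{\left(t \right)} = t + \left(-1 + 2 t\right) = -1 + 3 t$)
$d = 55$ ($d = - 5 \left(-1 + 3 \cdot 4\right) \left(-1\right) = - 5 \left(-1 + 12\right) \left(-1\right) = \left(-5\right) 11 \left(-1\right) = \left(-55\right) \left(-1\right) = 55$)
$d 5 = 55 \cdot 5 = 275$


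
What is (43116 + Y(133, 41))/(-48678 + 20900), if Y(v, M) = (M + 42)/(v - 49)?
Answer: -3621827/2333352 ≈ -1.5522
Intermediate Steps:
Y(v, M) = (42 + M)/(-49 + v)
(43116 + Y(133, 41))/(-48678 + 20900) = (43116 + (42 + 41)/(-49 + 133))/(-48678 + 20900) = (43116 + 83/84)/(-27778) = (43116 + (1/84)*83)*(-1/27778) = (43116 + 83/84)*(-1/27778) = (3621827/84)*(-1/27778) = -3621827/2333352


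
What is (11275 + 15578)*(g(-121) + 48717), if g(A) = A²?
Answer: 1701352374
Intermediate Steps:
(11275 + 15578)*(g(-121) + 48717) = (11275 + 15578)*((-121)² + 48717) = 26853*(14641 + 48717) = 26853*63358 = 1701352374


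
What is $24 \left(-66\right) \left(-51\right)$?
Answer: $80784$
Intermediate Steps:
$24 \left(-66\right) \left(-51\right) = \left(-1584\right) \left(-51\right) = 80784$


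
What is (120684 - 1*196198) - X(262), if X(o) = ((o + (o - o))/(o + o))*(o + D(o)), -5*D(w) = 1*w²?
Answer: -343903/5 ≈ -68781.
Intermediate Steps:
D(w) = -w²/5
X(o) = o/2 - o²/10 (X(o) = ((o + (o - o))/(o + o))*(o - o²/5) = ((o + 0)/((2*o)))*(o - o²/5) = (o*(1/(2*o)))*(o - o²/5) = (o - o²/5)/2 = o/2 - o²/10)
(120684 - 1*196198) - X(262) = (120684 - 1*196198) - 262*(5 - 1*262)/10 = (120684 - 196198) - 262*(5 - 262)/10 = -75514 - 262*(-257)/10 = -75514 - 1*(-33667/5) = -75514 + 33667/5 = -343903/5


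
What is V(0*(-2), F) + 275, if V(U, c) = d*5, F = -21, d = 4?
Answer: 295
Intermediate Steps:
V(U, c) = 20 (V(U, c) = 4*5 = 20)
V(0*(-2), F) + 275 = 20 + 275 = 295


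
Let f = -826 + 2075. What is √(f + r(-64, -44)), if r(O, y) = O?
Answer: √1185 ≈ 34.424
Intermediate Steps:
f = 1249
√(f + r(-64, -44)) = √(1249 - 64) = √1185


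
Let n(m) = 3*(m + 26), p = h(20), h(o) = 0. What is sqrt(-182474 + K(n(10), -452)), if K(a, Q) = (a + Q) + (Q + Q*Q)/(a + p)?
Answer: I*sqrt(14655369)/9 ≈ 425.36*I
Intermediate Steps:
p = 0
n(m) = 78 + 3*m (n(m) = 3*(26 + m) = 78 + 3*m)
K(a, Q) = Q + a + (Q + Q**2)/a (K(a, Q) = (a + Q) + (Q + Q*Q)/(a + 0) = (Q + a) + (Q + Q**2)/a = Q + a + (Q + Q**2)/a)
sqrt(-182474 + K(n(10), -452)) = sqrt(-182474 + (-452 + (78 + 3*10) - 452/(78 + 3*10) + (-452)**2/(78 + 3*10))) = sqrt(-182474 + (-452 + (78 + 30) - 452/(78 + 30) + 204304/(78 + 30))) = sqrt(-182474 + (-452 + 108 - 452/108 + 204304/108)) = sqrt(-182474 + (-452 + 108 - 452*1/108 + 204304*(1/108))) = sqrt(-182474 + (-452 + 108 - 113/27 + 51076/27)) = sqrt(-182474 + 41675/27) = sqrt(-4885123/27) = I*sqrt(14655369)/9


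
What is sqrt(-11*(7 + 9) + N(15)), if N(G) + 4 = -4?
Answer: 2*I*sqrt(46) ≈ 13.565*I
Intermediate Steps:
N(G) = -8 (N(G) = -4 - 4 = -8)
sqrt(-11*(7 + 9) + N(15)) = sqrt(-11*(7 + 9) - 8) = sqrt(-11*16 - 8) = sqrt(-176 - 8) = sqrt(-184) = 2*I*sqrt(46)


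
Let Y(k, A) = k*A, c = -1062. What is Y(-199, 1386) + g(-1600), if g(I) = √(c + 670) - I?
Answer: -274214 + 14*I*√2 ≈ -2.7421e+5 + 19.799*I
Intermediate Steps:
g(I) = -I + 14*I*√2 (g(I) = √(-1062 + 670) - I = √(-392) - I = 14*I*√2 - I = -I + 14*I*√2)
Y(k, A) = A*k
Y(-199, 1386) + g(-1600) = 1386*(-199) + (-1*(-1600) + 14*I*√2) = -275814 + (1600 + 14*I*√2) = -274214 + 14*I*√2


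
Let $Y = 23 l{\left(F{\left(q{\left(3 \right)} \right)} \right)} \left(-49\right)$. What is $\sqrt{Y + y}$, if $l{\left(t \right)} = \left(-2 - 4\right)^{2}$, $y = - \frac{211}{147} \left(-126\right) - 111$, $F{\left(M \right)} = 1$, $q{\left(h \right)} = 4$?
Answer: $\frac{i \sqrt{1984605}}{7} \approx 201.25 i$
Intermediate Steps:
$y = \frac{489}{7}$ ($y = \left(-211\right) \frac{1}{147} \left(-126\right) - 111 = \left(- \frac{211}{147}\right) \left(-126\right) - 111 = \frac{1266}{7} - 111 = \frac{489}{7} \approx 69.857$)
$l{\left(t \right)} = 36$ ($l{\left(t \right)} = \left(-6\right)^{2} = 36$)
$Y = -40572$ ($Y = 23 \cdot 36 \left(-49\right) = 828 \left(-49\right) = -40572$)
$\sqrt{Y + y} = \sqrt{-40572 + \frac{489}{7}} = \sqrt{- \frac{283515}{7}} = \frac{i \sqrt{1984605}}{7}$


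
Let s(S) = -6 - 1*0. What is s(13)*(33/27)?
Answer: -22/3 ≈ -7.3333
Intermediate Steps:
s(S) = -6 (s(S) = -6 + 0 = -6)
s(13)*(33/27) = -198/27 = -6*11/9 = -22/3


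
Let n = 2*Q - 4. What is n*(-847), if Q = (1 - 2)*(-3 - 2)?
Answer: -5082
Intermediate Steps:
Q = 5 (Q = -1*(-5) = 5)
n = 6 (n = 2*5 - 4 = 10 - 4 = 6)
n*(-847) = 6*(-847) = -5082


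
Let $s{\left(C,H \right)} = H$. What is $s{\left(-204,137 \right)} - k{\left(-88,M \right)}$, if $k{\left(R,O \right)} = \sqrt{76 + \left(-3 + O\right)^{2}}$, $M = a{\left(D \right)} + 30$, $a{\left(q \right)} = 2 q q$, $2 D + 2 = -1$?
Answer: $137 - \frac{\sqrt{4273}}{2} \approx 104.32$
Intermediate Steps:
$D = - \frac{3}{2}$ ($D = -1 + \frac{1}{2} \left(-1\right) = -1 - \frac{1}{2} = - \frac{3}{2} \approx -1.5$)
$a{\left(q \right)} = 2 q^{2}$
$M = \frac{69}{2}$ ($M = 2 \left(- \frac{3}{2}\right)^{2} + 30 = 2 \cdot \frac{9}{4} + 30 = \frac{9}{2} + 30 = \frac{69}{2} \approx 34.5$)
$s{\left(-204,137 \right)} - k{\left(-88,M \right)} = 137 - \sqrt{76 + \left(-3 + \frac{69}{2}\right)^{2}} = 137 - \sqrt{76 + \left(\frac{63}{2}\right)^{2}} = 137 - \sqrt{76 + \frac{3969}{4}} = 137 - \sqrt{\frac{4273}{4}} = 137 - \frac{\sqrt{4273}}{2}$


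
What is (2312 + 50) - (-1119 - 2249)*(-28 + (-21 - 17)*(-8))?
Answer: 931930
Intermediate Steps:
(2312 + 50) - (-1119 - 2249)*(-28 + (-21 - 17)*(-8)) = 2362 - (-3368)*(-28 - 38*(-8)) = 2362 - (-3368)*(-28 + 304) = 2362 - (-3368)*276 = 2362 - 1*(-929568) = 2362 + 929568 = 931930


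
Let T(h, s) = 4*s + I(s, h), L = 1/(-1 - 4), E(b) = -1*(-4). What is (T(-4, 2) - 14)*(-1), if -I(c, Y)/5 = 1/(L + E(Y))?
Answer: 139/19 ≈ 7.3158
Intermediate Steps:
E(b) = 4
L = -1/5 (L = 1/(-5) = -1/5 ≈ -0.20000)
I(c, Y) = -25/19 (I(c, Y) = -5/(-1/5 + 4) = -5/19/5 = -5*5/19 = -25/19)
T(h, s) = -25/19 + 4*s (T(h, s) = 4*s - 25/19 = -25/19 + 4*s)
(T(-4, 2) - 14)*(-1) = ((-25/19 + 4*2) - 14)*(-1) = ((-25/19 + 8) - 14)*(-1) = (127/19 - 14)*(-1) = -139/19*(-1) = 139/19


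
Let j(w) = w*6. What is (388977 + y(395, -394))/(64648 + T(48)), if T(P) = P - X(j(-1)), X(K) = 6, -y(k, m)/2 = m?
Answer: 77953/12938 ≈ 6.0251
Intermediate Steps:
y(k, m) = -2*m
j(w) = 6*w
T(P) = -6 + P (T(P) = P - 1*6 = P - 6 = -6 + P)
(388977 + y(395, -394))/(64648 + T(48)) = (388977 - 2*(-394))/(64648 + (-6 + 48)) = (388977 + 788)/(64648 + 42) = 389765/64690 = 389765*(1/64690) = 77953/12938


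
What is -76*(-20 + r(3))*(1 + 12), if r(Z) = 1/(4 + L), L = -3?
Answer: 18772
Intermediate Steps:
r(Z) = 1 (r(Z) = 1/(4 - 3) = 1/1 = 1)
-76*(-20 + r(3))*(1 + 12) = -76*(-20 + 1)*(1 + 12) = -(-1444)*13 = -76*(-247) = 18772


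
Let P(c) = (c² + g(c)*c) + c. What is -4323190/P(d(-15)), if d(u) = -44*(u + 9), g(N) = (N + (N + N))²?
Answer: -2161595/82833828 ≈ -0.026096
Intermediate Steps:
g(N) = 9*N² (g(N) = (N + 2*N)² = (3*N)² = 9*N²)
d(u) = -396 - 44*u (d(u) = -44*(9 + u) = -396 - 44*u)
P(c) = c + c² + 9*c³ (P(c) = (c² + (9*c²)*c) + c = (c² + 9*c³) + c = c + c² + 9*c³)
-4323190/P(d(-15)) = -4323190*1/((-396 - 44*(-15))*(1 + (-396 - 44*(-15)) + 9*(-396 - 44*(-15))²)) = -4323190*1/((-396 + 660)*(1 + (-396 + 660) + 9*(-396 + 660)²)) = -4323190*1/(264*(1 + 264 + 9*264²)) = -4323190*1/(264*(1 + 264 + 9*69696)) = -4323190*1/(264*(1 + 264 + 627264)) = -4323190/(264*627529) = -4323190/165667656 = -4323190*1/165667656 = -2161595/82833828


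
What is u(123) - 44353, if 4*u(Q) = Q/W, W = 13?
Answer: -2306233/52 ≈ -44351.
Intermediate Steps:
u(Q) = Q/52 (u(Q) = (Q/13)/4 = Q/52)
u(123) - 44353 = (1/52)*123 - 44353 = 123/52 - 44353 = -2306233/52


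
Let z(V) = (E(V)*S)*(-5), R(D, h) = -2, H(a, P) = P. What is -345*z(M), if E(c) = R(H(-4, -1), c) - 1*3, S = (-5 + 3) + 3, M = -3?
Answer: -8625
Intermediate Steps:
S = 1 (S = -2 + 3 = 1)
E(c) = -5 (E(c) = -2 - 1*3 = -2 - 3 = -5)
z(V) = 25 (z(V) = -5*1*(-5) = -5*(-5) = 25)
-345*z(M) = -345*25 = -8625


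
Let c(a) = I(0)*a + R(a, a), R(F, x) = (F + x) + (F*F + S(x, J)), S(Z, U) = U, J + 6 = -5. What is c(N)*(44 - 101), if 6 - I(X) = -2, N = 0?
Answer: 627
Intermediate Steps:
J = -11 (J = -6 - 5 = -11)
I(X) = 8 (I(X) = 6 - 1*(-2) = 6 + 2 = 8)
R(F, x) = -11 + F + x + F**2 (R(F, x) = (F + x) + (F*F - 11) = (F + x) + (F**2 - 11) = (F + x) + (-11 + F**2) = -11 + F + x + F**2)
c(a) = -11 + a**2 + 10*a (c(a) = 8*a + (-11 + a + a + a**2) = 8*a + (-11 + a**2 + 2*a) = -11 + a**2 + 10*a)
c(N)*(44 - 101) = (-11 + 0**2 + 10*0)*(44 - 101) = (-11 + 0 + 0)*(-57) = -11*(-57) = 627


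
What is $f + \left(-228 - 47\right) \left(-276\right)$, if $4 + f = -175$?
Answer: $75721$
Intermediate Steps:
$f = -179$ ($f = -4 - 175 = -179$)
$f + \left(-228 - 47\right) \left(-276\right) = -179 + \left(-228 - 47\right) \left(-276\right) = -179 - -75900 = -179 + 75900 = 75721$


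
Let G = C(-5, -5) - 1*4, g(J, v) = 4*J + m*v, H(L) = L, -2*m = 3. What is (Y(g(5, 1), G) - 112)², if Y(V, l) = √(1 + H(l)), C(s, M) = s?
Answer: 12536 - 448*I*√2 ≈ 12536.0 - 633.57*I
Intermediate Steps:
m = -3/2 (m = -½*3 = -3/2 ≈ -1.5000)
g(J, v) = 4*J - 3*v/2
G = -9 (G = -5 - 1*4 = -5 - 4 = -9)
Y(V, l) = √(1 + l)
(Y(g(5, 1), G) - 112)² = (√(1 - 9) - 112)² = (√(-8) - 112)² = (2*I*√2 - 112)² = (-112 + 2*I*√2)²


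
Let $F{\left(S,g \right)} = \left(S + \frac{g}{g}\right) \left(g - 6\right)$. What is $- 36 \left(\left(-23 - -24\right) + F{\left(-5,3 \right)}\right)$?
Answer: $-468$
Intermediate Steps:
$F{\left(S,g \right)} = \left(1 + S\right) \left(-6 + g\right)$ ($F{\left(S,g \right)} = \left(S + 1\right) \left(-6 + g\right) = \left(1 + S\right) \left(-6 + g\right)$)
$- 36 \left(\left(-23 - -24\right) + F{\left(-5,3 \right)}\right) = - 36 \left(\left(-23 - -24\right) - -12\right) = - 36 \left(\left(-23 + 24\right) + \left(-6 + 3 + 30 - 15\right)\right) = - 36 \left(1 + 12\right) = \left(-36\right) 13 = -468$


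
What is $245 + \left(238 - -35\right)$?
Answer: $518$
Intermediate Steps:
$245 + \left(238 - -35\right) = 245 + \left(238 + 35\right) = 245 + 273 = 518$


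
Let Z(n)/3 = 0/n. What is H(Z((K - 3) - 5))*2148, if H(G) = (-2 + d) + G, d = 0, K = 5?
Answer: -4296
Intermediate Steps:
Z(n) = 0 (Z(n) = 3*(0/n) = 3*0 = 0)
H(G) = -2 + G (H(G) = (-2 + 0) + G = -2 + G)
H(Z((K - 3) - 5))*2148 = (-2 + 0)*2148 = -2*2148 = -4296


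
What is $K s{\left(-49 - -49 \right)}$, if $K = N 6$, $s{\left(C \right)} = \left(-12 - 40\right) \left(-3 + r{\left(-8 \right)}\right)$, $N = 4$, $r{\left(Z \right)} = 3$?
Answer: $0$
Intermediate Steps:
$s{\left(C \right)} = 0$ ($s{\left(C \right)} = \left(-12 - 40\right) \left(-3 + 3\right) = \left(-52\right) 0 = 0$)
$K = 24$ ($K = 4 \cdot 6 = 24$)
$K s{\left(-49 - -49 \right)} = 24 \cdot 0 = 0$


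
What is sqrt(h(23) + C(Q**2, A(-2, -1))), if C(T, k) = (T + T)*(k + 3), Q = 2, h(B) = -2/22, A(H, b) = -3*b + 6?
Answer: sqrt(11605)/11 ≈ 9.7933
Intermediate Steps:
A(H, b) = 6 - 3*b
h(B) = -1/11 (h(B) = -2*1/22 = -1/11)
C(T, k) = 2*T*(3 + k) (C(T, k) = (2*T)*(3 + k) = 2*T*(3 + k))
sqrt(h(23) + C(Q**2, A(-2, -1))) = sqrt(-1/11 + 2*2**2*(3 + (6 - 3*(-1)))) = sqrt(-1/11 + 2*4*(3 + (6 + 3))) = sqrt(-1/11 + 2*4*(3 + 9)) = sqrt(-1/11 + 2*4*12) = sqrt(-1/11 + 96) = sqrt(1055/11) = sqrt(11605)/11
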